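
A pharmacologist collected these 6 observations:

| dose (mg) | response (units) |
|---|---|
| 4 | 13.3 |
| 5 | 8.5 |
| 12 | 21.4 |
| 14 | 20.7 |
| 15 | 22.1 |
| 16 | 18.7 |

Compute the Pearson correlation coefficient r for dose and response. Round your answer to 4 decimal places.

0.8588

n = 6, Σx = 66, Σy = 104.7, Σxy = 1273, Σx² = 862, Σy² = 1973.69
Sxx = Σx² − (Σx)²/n = 862 − 726 = 136
Sxy = Σxy − (Σx)(Σy)/n = 1273 − 1151.7 = 121.3
Syy = Σy² − (Σy)²/n = 1973.69 − 1827.015 = 146.675
r = Sxy/√(Sxx·Syy) = 121.3/√(19947.8) = 121.3/141.236681 = 0.858842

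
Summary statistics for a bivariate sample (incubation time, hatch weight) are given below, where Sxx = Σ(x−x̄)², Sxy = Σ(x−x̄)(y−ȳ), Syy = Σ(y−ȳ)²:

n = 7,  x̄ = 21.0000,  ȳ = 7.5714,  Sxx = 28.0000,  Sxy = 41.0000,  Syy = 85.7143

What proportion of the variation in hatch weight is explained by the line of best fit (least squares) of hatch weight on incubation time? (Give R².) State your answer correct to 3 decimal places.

R² = Sxy²/(Sxx·Syy) = (41)²/(28·85.7143) = 0.700417

0.700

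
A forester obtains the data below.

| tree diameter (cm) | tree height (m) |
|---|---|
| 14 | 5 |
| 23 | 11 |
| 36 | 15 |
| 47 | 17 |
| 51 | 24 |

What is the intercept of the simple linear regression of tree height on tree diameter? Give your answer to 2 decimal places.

n = 5, Σx = 171, Σy = 72, Σxy = 2886, Σx² = 6831
Sxx = Σx² − (Σx)²/n = 6831 − 5848.2 = 982.8
Sxy = Σxy − (Σx)(Σy)/n = 2886 − 2462.4 = 423.6
b = Sxy/Sxx = 423.6/982.8 = 0.431013
a = ȳ − b·x̄ = 14.4 − 0.431013·34.2 = -0.340659

-0.34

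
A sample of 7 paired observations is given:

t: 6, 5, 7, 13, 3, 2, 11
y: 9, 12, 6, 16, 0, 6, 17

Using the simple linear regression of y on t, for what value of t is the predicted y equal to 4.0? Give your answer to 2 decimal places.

n = 7, Σx = 47, Σy = 66, Σxy = 563, Σx² = 413
Sxx = Σx² − (Σx)²/n = 413 − 315.571429 = 97.428571
Sxy = Σxy − (Σx)(Σy)/n = 563 − 443.142857 = 119.857143
b = Sxy/Sxx = 119.857143/97.428571 = 1.230205
a = ȳ − b·x̄ = 9.428571 − 1.230205·6.714286 = 1.168622
Set a + b·x = 4.0: x = (4.0 − 1.168622) / 1.230205 = 2.301549

2.30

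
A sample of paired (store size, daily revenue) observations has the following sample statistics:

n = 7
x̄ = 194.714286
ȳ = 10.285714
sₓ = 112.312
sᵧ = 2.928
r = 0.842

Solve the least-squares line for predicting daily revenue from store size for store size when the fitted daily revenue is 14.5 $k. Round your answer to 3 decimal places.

b = r · sᵧ/sₓ = 0.842 · 2.928/112.312 = 0.021951
a = ȳ − b·x̄ = 10.285714 − 0.021951·194.714286 = 6.011514
Set a + b·x = 14.5: x = (14.5 − 6.011514) / 0.021951 = 386.699155

386.699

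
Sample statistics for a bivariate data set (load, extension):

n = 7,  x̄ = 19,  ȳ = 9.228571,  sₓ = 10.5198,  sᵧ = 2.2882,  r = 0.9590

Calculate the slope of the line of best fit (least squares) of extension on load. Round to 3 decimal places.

b = r · sᵧ/sₓ = 0.959 · 2.2882/10.5198 = 0.208596

0.209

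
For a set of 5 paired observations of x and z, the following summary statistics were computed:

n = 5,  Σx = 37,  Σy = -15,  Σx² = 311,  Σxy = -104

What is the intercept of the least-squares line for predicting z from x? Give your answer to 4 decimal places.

-4.3925

Sxx = Σx² − (Σx)²/n = 311 − 273.8 = 37.2
Sxy = Σxy − (Σx)(Σy)/n = -104 − (-111) = 7
b = Sxy/Sxx = 7/37.2 = 0.188172
a = ȳ − b·x̄ = -3 − 0.188172·7.4 = -4.392473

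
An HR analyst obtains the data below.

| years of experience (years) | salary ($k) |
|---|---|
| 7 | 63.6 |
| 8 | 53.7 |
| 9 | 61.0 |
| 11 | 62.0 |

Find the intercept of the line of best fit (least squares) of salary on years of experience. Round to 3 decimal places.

56.900

n = 4, Σx = 35, Σy = 240.3, Σxy = 2105.8, Σx² = 315
Sxx = Σx² − (Σx)²/n = 315 − 306.25 = 8.75
Sxy = Σxy − (Σx)(Σy)/n = 2105.8 − 2102.625 = 3.175
b = Sxy/Sxx = 3.175/8.75 = 0.362857
a = ȳ − b·x̄ = 60.075 − 0.362857·8.75 = 56.9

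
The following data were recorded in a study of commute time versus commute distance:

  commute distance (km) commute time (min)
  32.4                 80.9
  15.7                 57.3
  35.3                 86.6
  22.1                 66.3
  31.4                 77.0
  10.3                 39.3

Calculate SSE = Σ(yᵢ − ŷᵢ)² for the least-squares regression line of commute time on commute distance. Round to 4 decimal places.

52.2471

n = 6, Σx = 147.2, Σy = 407.4, Σxy = 10865.57, Σx² = 4122.8, Σy² = 29196.84
Sxx = Σx² − (Σx)²/n = 4122.8 − 3611.306667 = 511.493333
Sxy = Σxy − (Σx)(Σy)/n = 10865.57 − 9994.88 = 870.69
Syy = Σy² − (Σy)²/n = 29196.84 − 27662.46 = 1534.38
b = Sxy/Sxx = 870.69/511.493333 = 1.702251
SSE = Syy − b·Sxy = 1534.38 − 1.702251·870.69 = 52.247142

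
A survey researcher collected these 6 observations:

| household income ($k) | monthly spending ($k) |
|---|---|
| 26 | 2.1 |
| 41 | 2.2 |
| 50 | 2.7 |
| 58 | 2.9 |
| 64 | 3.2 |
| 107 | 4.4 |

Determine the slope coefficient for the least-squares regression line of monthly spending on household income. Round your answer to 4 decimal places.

0.0300

n = 6, Σx = 346, Σy = 17.5, Σxy = 1123.6, Σx² = 23766
Sxx = Σx² − (Σx)²/n = 23766 − 19952.666667 = 3813.333333
Sxy = Σxy − (Σx)(Σy)/n = 1123.6 − 1009.166667 = 114.433333
b = Sxy/Sxx = 114.433333/3813.333333 = 0.030009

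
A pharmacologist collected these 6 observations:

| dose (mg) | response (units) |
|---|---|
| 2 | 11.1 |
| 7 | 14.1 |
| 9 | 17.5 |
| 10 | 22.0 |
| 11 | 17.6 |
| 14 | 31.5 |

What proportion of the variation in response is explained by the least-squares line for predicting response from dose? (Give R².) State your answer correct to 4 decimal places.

0.7702

n = 6, Σx = 53, Σy = 113.8, Σxy = 1133, Σx² = 551, Σy² = 2414.28
Sxx = Σx² − (Σx)²/n = 551 − 468.166667 = 82.833333
Sxy = Σxy − (Σx)(Σy)/n = 1133 − 1005.233333 = 127.766667
Syy = Σy² − (Σy)²/n = 2414.28 − 2158.406667 = 255.873333
R² = Sxy²/(Sxx·Syy) = (127.766667)²/(82.833333·255.873333) = 0.770203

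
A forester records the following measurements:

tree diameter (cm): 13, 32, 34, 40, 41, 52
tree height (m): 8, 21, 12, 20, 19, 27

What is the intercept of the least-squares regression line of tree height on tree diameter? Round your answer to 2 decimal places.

1.65

n = 6, Σx = 212, Σy = 107, Σxy = 4167, Σx² = 8334
Sxx = Σx² − (Σx)²/n = 8334 − 7490.666667 = 843.333333
Sxy = Σxy − (Σx)(Σy)/n = 4167 − 3780.666667 = 386.333333
b = Sxy/Sxx = 386.333333/843.333333 = 0.458103
a = ȳ − b·x̄ = 17.833333 − 0.458103·35.333333 = 1.647036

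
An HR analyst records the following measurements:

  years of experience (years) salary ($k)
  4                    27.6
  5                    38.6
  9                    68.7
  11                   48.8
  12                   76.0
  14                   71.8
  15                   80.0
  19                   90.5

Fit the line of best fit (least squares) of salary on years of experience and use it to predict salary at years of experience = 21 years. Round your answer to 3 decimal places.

n = 8, Σx = 89, Σy = 502, Σxy = 6295.2, Σx² = 1169
Sxx = Σx² − (Σx)²/n = 1169 − 990.125 = 178.875
Sxy = Σxy − (Σx)(Σy)/n = 6295.2 − 5584.75 = 710.45
b = Sxy/Sxx = 710.45/178.875 = 3.971768
a = ȳ − b·x̄ = 62.75 − 3.971768·11.125 = 18.564081
ŷ(21) = a + b·21 = 18.564081 + 3.971768·21 = 101.971209

101.971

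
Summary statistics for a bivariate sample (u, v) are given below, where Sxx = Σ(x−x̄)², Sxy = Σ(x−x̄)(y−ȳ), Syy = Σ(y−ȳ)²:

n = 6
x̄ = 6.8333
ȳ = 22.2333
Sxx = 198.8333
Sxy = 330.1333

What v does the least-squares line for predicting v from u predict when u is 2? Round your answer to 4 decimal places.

b = Sxy/Sxx = 330.1333/198.8333 = 1.660352
a = ȳ − b·x̄ = 22.2333 − 1.660352·6.8333 = 10.887616
ŷ(2) = a + b·2 = 10.887616 + 1.660352·2 = 14.208320

14.2083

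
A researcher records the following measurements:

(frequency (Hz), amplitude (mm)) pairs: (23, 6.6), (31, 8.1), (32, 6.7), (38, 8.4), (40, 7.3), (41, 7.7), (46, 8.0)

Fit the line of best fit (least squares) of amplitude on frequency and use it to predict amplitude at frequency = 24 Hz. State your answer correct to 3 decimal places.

6.910

n = 7, Σx = 251, Σy = 52.8, Σxy = 1912.2, Σx² = 9355
Sxx = Σx² − (Σx)²/n = 9355 − 9000.142857 = 354.857143
Sxy = Σxy − (Σx)(Σy)/n = 1912.2 − 1893.257143 = 18.942857
b = Sxy/Sxx = 18.942857/354.857143 = 0.053382
a = ȳ − b·x̄ = 7.542857 − 0.053382·35.857143 = 5.628744
ŷ(24) = a + b·24 = 5.628744 + 0.053382·24 = 6.909903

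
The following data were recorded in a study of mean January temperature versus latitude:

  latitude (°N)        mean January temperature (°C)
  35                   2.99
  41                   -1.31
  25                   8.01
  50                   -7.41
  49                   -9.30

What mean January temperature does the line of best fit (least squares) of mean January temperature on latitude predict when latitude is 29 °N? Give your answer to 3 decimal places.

6.087

n = 5, Σx = 200, Σy = -7.02, Σxy = -575.01, Σx² = 8432
Sxx = Σx² − (Σx)²/n = 8432 − 8000 = 432
Sxy = Σxy − (Σx)(Σy)/n = -575.01 − (-280.8) = -294.21
b = Sxy/Sxx = -294.21/432 = -0.681042
a = ȳ − b·x̄ = -1.404 − (-0.681042)·40 = 25.837667
ŷ(29) = a + b·29 = 25.837667 + (-0.681042)·29 = 6.087458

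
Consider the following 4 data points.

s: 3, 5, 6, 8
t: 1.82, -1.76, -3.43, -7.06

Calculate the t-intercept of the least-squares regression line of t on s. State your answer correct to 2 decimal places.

n = 4, Σx = 22, Σy = -10.43, Σxy = -80.4, Σx² = 134
Sxx = Σx² − (Σx)²/n = 134 − 121 = 13
Sxy = Σxy − (Σx)(Σy)/n = -80.4 − (-57.365) = -23.035
b = Sxy/Sxx = -23.035/13 = -1.771923
a = ȳ − b·x̄ = -2.6075 − (-1.771923)·5.5 = 7.138077

7.14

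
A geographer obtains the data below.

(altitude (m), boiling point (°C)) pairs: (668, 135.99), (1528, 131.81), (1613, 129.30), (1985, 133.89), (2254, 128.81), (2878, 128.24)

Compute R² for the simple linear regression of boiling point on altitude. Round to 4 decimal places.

0.6022

n = 6, Σx = 10926, Σy = 788.04, Σxy = 1425992.01, Σx² = 22686402, Σy² = 103549.692
Sxx = Σx² − (Σx)²/n = 22686402 − 19896246 = 2790156
Sxy = Σxy − (Σx)(Σy)/n = 1425992.01 − 1435020.84 = -9028.83
Syy = Σy² − (Σy)²/n = 103549.692 − 103501.1736 = 48.5184
R² = Sxy²/(Sxx·Syy) = (-9028.83)²/(2790156·48.5184) = 0.602182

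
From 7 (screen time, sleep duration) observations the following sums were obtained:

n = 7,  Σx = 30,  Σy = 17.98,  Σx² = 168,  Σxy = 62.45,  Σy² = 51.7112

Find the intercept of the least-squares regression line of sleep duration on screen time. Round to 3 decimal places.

4.156

Sxx = Σx² − (Σx)²/n = 168 − 128.571429 = 39.428571
Sxy = Σxy − (Σx)(Σy)/n = 62.45 − 77.057143 = -14.607143
b = Sxy/Sxx = -14.607143/39.428571 = -0.370471
a = ȳ − b·x̄ = 2.568571 − (-0.370471)·4.285714 = 4.156304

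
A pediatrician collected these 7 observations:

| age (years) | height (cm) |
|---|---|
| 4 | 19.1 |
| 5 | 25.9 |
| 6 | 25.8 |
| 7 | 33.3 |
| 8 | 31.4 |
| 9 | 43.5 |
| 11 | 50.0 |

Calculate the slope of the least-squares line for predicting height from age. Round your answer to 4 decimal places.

n = 7, Σx = 50, Σy = 229, Σxy = 1786.5, Σx² = 392
Sxx = Σx² − (Σx)²/n = 392 − 357.142857 = 34.857143
Sxy = Σxy − (Σx)(Σy)/n = 1786.5 − 1635.714286 = 150.785714
b = Sxy/Sxx = 150.785714/34.857143 = 4.325820

4.3258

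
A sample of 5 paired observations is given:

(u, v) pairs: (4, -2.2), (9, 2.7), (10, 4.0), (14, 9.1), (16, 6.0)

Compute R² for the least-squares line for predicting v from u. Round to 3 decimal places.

0.828

n = 5, Σx = 53, Σy = 19.6, Σxy = 278.9, Σx² = 649, Σy² = 146.94
Sxx = Σx² − (Σx)²/n = 649 − 561.8 = 87.2
Sxy = Σxy − (Σx)(Σy)/n = 278.9 − 207.76 = 71.14
Syy = Σy² − (Σy)²/n = 146.94 − 76.832 = 70.108
R² = Sxy²/(Sxx·Syy) = (71.14)²/(87.2·70.108) = 0.827835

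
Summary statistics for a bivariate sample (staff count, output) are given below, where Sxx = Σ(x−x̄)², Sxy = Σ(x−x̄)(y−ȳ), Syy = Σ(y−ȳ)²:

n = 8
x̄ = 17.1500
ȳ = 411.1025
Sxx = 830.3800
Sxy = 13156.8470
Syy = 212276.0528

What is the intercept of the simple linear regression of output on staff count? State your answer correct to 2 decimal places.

139.37

b = Sxy/Sxx = 13156.847/830.38 = 15.844369
a = ȳ − b·x̄ = 411.1025 − 15.844369·17.15 = 139.371574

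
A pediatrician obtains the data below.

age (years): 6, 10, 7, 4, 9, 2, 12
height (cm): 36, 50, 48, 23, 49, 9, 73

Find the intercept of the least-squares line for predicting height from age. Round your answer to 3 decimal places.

-0.216

n = 7, Σx = 50, Σy = 288, Σxy = 2479, Σx² = 430
Sxx = Σx² − (Σx)²/n = 430 − 357.142857 = 72.857143
Sxy = Σxy − (Σx)(Σy)/n = 2479 − 2057.142857 = 421.857143
b = Sxy/Sxx = 421.857143/72.857143 = 5.790196
a = ȳ − b·x̄ = 41.142857 − 5.790196·7.142857 = -0.215686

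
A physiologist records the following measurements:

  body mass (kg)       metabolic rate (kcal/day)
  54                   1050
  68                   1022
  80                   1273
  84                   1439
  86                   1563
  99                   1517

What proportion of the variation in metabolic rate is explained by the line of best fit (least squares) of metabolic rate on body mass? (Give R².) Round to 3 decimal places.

n = 6, Σx = 471, Σy = 7864, Σxy = 633513, Σx² = 38193, Σy² = 10582492
Sxx = Σx² − (Σx)²/n = 38193 − 36973.5 = 1219.5
Sxy = Σxy − (Σx)(Σy)/n = 633513 − 617324 = 16189
Syy = Σy² − (Σy)²/n = 10582492 − 10307082.666667 = 275409.333333
R² = Sxy²/(Sxx·Syy) = (16189)²/(1219.5·275409.333333) = 0.780332

0.780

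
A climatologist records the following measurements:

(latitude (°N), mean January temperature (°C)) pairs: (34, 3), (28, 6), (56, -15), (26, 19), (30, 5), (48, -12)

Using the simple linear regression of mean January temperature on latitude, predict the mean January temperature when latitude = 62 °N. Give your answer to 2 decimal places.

n = 6, Σx = 222, Σy = 6, Σxy = -502, Σx² = 8956
Sxx = Σx² − (Σx)²/n = 8956 − 8214 = 742
Sxy = Σxy − (Σx)(Σy)/n = -502 − 222 = -724
b = Sxy/Sxx = -724/742 = -0.975741
a = ȳ − b·x̄ = 1 − (-0.975741)·37 = 37.102426
ŷ(62) = a + b·62 = 37.102426 + (-0.975741)·62 = -23.393531

-23.39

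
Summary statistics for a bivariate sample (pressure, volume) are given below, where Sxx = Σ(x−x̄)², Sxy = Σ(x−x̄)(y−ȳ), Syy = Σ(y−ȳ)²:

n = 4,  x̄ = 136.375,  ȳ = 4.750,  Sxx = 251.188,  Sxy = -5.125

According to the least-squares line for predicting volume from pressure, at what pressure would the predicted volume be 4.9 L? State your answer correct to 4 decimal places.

b = Sxy/Sxx = -5.125/251.188 = -0.020403
a = ȳ − b·x̄ = 4.75 − (-0.020403)·136.375 = 7.532465
Set a + b·x = 4.9: x = (4.9 − 7.532465) / (-0.020403) = 129.023156

129.0232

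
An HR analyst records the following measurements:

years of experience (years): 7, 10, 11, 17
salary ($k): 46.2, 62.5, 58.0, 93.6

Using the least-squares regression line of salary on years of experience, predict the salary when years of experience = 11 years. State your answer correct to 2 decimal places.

n = 4, Σx = 45, Σy = 260.3, Σxy = 3177.6, Σx² = 559
Sxx = Σx² − (Σx)²/n = 559 − 506.25 = 52.75
Sxy = Σxy − (Σx)(Σy)/n = 3177.6 − 2928.375 = 249.225
b = Sxy/Sxx = 249.225/52.75 = 4.724645
a = ȳ − b·x̄ = 65.075 − 4.724645·11.25 = 11.922749
ŷ(11) = a + b·11 = 11.922749 + 4.724645·11 = 63.893839

63.89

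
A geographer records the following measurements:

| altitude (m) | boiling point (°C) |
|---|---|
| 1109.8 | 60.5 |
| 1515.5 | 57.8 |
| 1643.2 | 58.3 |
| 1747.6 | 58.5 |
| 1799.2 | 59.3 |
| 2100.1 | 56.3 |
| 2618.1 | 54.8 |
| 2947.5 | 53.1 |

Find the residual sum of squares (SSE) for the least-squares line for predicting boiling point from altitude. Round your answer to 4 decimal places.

n = 8, Σx = 15481, Σy = 458.6, Σxy = 877684.28, Σx² = 32472352.8, Σy² = 26331.06
Sxx = Σx² − (Σx)²/n = 32472352.8 − 29957670.125 = 2514682.675
Sxy = Σxy − (Σx)(Σy)/n = 877684.28 − 887448.325 = -9764.045
Syy = Σy² − (Σy)²/n = 26331.06 − 26289.245 = 41.815
b = Sxy/Sxx = -9764.045/2514682.675 = -0.003883
SSE = Syy − b·Sxy = 41.815 − (-0.003883)·(-9764.045) = 3.903030

3.9030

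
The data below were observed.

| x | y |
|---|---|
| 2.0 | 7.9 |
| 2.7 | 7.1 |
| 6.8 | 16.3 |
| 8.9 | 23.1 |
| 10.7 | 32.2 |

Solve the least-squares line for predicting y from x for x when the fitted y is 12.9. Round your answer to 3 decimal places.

4.596

n = 5, Σx = 31.1, Σy = 86.6, Σxy = 695.94, Σx² = 251.23
Sxx = Σx² − (Σx)²/n = 251.23 − 193.442 = 57.788
Sxy = Σxy − (Σx)(Σy)/n = 695.94 − 538.652 = 157.288
b = Sxy/Sxx = 157.288/57.788 = 2.721811
a = ȳ − b·x̄ = 17.32 − 2.721811·6.22 = 0.390337
Set a + b·x = 12.9: x = (12.9 − 0.390337) / 2.721811 = 4.596081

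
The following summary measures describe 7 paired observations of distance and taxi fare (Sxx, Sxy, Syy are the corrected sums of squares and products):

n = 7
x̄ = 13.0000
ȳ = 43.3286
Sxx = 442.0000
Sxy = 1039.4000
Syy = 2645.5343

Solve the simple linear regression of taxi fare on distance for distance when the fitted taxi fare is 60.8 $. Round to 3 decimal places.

b = Sxy/Sxx = 1039.4/442 = 2.351584
a = ȳ − b·x̄ = 43.3286 − 2.351584·13 = 12.758012
Set a + b·x = 60.8: x = (60.8 − 12.758012) / 2.351584 = 20.429631

20.430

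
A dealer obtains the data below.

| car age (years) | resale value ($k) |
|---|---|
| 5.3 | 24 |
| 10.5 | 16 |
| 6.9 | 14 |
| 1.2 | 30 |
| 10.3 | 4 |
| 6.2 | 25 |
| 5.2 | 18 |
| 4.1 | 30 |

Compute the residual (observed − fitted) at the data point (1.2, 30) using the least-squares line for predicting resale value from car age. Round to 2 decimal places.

n = 8, Σx = 49.7, Σy = 161, Σxy = 840.6, Σx² = 375.77
Sxx = Σx² − (Σx)²/n = 375.77 − 308.76125 = 67.00875
Sxy = Σxy − (Σx)(Σy)/n = 840.6 − 1000.2125 = -159.6125
b = Sxy/Sxx = -159.6125/67.00875 = -2.381965
a = ȳ − b·x̄ = 20.125 − (-2.381965)·6.2125 = 34.922958
ŷ(1.2) = 34.922958 + (-2.381965)·1.2 = 32.064600
residual = y − ŷ = 30 − 32.064600 = -2.064600

-2.06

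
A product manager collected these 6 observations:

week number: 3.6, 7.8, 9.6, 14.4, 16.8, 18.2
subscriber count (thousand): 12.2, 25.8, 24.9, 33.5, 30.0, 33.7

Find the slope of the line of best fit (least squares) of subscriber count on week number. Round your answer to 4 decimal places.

1.2778

n = 6, Σx = 70.4, Σy = 160.1, Σxy = 2083.94, Σx² = 986.8
Sxx = Σx² − (Σx)²/n = 986.8 − 826.026667 = 160.773333
Sxy = Σxy − (Σx)(Σy)/n = 2083.94 − 1878.506667 = 205.433333
b = Sxy/Sxx = 205.433333/160.773333 = 1.277782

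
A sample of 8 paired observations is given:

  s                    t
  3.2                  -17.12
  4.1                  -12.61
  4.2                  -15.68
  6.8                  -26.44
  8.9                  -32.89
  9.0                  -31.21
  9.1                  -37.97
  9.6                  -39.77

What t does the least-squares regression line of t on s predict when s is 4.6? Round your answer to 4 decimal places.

n = 8, Σx = 54.9, Σy = -213.69, Σxy = -1653.063, Σx² = 426.11
Sxx = Σx² − (Σx)²/n = 426.11 − 376.75125 = 49.35875
Sxy = Σxy − (Σx)(Σy)/n = -1653.063 − (-1466.447625) = -186.615375
b = Sxy/Sxx = -186.615375/49.35875 = -3.780796
a = ȳ − b·x̄ = -26.71125 − (-3.780796)·6.8625 = -0.765536
ŷ(4.6) = a + b·4.6 = -0.765536 + (-3.780796)·4.6 = -18.157199

-18.1572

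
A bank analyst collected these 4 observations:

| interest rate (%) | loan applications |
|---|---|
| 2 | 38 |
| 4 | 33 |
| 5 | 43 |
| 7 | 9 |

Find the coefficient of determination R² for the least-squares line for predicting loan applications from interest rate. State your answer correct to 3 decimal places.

n = 4, Σx = 18, Σy = 123, Σxy = 486, Σx² = 94, Σy² = 4463
Sxx = Σx² − (Σx)²/n = 94 − 81 = 13
Sxy = Σxy − (Σx)(Σy)/n = 486 − 553.5 = -67.5
Syy = Σy² − (Σy)²/n = 4463 − 3782.25 = 680.75
R² = Sxy²/(Sxx·Syy) = (-67.5)²/(13·680.75) = 0.514845

0.515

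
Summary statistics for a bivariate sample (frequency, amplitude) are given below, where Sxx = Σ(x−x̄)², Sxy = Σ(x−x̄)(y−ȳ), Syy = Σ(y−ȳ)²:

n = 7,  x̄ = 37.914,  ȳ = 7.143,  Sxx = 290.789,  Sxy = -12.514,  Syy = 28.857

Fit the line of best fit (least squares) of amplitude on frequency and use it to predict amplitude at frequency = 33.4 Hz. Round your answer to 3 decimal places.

b = Sxy/Sxx = -12.514/290.789 = -0.043035
a = ȳ − b·x̄ = 7.143 − (-0.043035)·37.914 = 8.774615
ŷ(33.4) = a + b·33.4 = 8.774615 + (-0.043035)·33.4 = 7.337258

7.337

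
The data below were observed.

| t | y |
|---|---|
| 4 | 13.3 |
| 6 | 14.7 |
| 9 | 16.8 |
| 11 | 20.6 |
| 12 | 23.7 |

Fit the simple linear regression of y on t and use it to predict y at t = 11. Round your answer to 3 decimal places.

20.993

n = 5, Σx = 42, Σy = 89.1, Σxy = 803.6, Σx² = 398
Sxx = Σx² − (Σx)²/n = 398 − 352.8 = 45.2
Sxy = Σxy − (Σx)(Σy)/n = 803.6 − 748.44 = 55.16
b = Sxy/Sxx = 55.16/45.2 = 1.220354
a = ȳ − b·x̄ = 17.82 − 1.220354·8.4 = 7.569027
ŷ(11) = a + b·11 = 7.569027 + 1.220354·11 = 20.992920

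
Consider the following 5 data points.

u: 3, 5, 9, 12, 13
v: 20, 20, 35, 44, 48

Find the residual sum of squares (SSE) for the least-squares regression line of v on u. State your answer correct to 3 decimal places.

n = 5, Σx = 42, Σy = 167, Σxy = 1627, Σx² = 428, Σy² = 6265
Sxx = Σx² − (Σx)²/n = 428 − 352.8 = 75.2
Sxy = Σxy − (Σx)(Σy)/n = 1627 − 1402.8 = 224.2
Syy = Σy² − (Σy)²/n = 6265 − 5577.8 = 687.2
b = Sxy/Sxx = 224.2/75.2 = 2.981383
SSE = Syy − b·Sxy = 687.2 − 2.981383·224.2 = 18.773936

18.774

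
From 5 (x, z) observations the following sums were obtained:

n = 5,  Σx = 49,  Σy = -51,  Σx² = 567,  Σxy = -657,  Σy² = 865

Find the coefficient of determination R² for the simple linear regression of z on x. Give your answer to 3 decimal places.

0.826

Sxx = Σx² − (Σx)²/n = 567 − 480.2 = 86.8
Sxy = Σxy − (Σx)(Σy)/n = -657 − (-499.8) = -157.2
Syy = Σy² − (Σy)²/n = 865 − 520.2 = 344.8
R² = Sxy²/(Sxx·Syy) = (-157.2)²/(86.8·344.8) = 0.825692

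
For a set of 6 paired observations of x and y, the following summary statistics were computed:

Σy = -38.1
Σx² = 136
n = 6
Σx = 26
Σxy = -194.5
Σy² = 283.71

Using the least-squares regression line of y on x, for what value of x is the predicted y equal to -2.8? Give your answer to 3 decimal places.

1.516

Sxx = Σx² − (Σx)²/n = 136 − 112.666667 = 23.333333
Sxy = Σxy − (Σx)(Σy)/n = -194.5 − (-165.1) = -29.4
b = Sxy/Sxx = -29.4/23.333333 = -1.26
a = ȳ − b·x̄ = -6.35 − (-1.26)·4.333333 = -0.89
Set a + b·x = -2.8: x = (-2.8 − (-0.89)) / (-1.26) = 1.515873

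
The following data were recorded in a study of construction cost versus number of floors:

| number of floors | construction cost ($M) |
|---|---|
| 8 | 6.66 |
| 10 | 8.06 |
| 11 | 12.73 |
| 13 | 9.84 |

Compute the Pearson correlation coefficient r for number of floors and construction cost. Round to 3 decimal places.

n = 4, Σx = 42, Σy = 37.29, Σxy = 401.83, Σx² = 454, Σy² = 368.1977
Sxx = Σx² − (Σx)²/n = 454 − 441 = 13
Sxy = Σxy − (Σx)(Σy)/n = 401.83 − 391.545 = 10.285
Syy = Σy² − (Σy)²/n = 368.1977 − 347.636025 = 20.561675
r = Sxy/√(Sxx·Syy) = 10.285/√(267.301775) = 10.285/16.349366 = 0.629076

0.629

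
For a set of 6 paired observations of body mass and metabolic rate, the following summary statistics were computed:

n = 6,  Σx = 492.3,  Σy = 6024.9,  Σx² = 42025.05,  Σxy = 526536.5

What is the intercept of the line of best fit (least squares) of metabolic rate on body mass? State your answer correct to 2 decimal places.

-614.56

Sxx = Σx² − (Σx)²/n = 42025.05 − 40393.215 = 1631.835
Sxy = Σxy − (Σx)(Σy)/n = 526536.5 − 494343.045 = 32193.455
b = Sxy/Sxx = 32193.455/1631.835 = 19.728376
a = ȳ − b·x̄ = 1004.15 − 19.728376·82.05 = -614.563278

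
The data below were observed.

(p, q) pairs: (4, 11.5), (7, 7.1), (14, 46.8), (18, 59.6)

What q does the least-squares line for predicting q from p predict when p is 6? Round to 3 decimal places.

n = 4, Σx = 43, Σy = 125, Σxy = 1823.7, Σx² = 585
Sxx = Σx² − (Σx)²/n = 585 − 462.25 = 122.75
Sxy = Σxy − (Σx)(Σy)/n = 1823.7 − 1343.75 = 479.95
b = Sxy/Sxx = 479.95/122.75 = 3.909980
a = ȳ − b·x̄ = 31.25 − 3.909980·10.75 = -10.782281
ŷ(6) = a + b·6 = -10.782281 + 3.909980·6 = 12.677597

12.678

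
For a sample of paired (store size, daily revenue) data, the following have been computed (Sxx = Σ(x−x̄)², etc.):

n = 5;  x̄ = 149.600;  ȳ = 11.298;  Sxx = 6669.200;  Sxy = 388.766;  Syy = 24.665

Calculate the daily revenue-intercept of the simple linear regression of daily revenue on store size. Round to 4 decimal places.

b = Sxy/Sxx = 388.766/6669.2 = 0.058293
a = ȳ − b·x̄ = 11.298 − 0.058293·149.6 = 2.577405

2.5774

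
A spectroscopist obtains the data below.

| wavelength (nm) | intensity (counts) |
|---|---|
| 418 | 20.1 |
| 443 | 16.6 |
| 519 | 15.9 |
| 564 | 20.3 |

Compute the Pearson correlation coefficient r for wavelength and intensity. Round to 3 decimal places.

0.059

n = 4, Σx = 1944, Σy = 72.9, Σxy = 35456.9, Σx² = 958430, Σy² = 1344.47
Sxx = Σx² − (Σx)²/n = 958430 − 944784 = 13646
Sxy = Σxy − (Σx)(Σy)/n = 35456.9 − 35429.4 = 27.5
Syy = Σy² − (Σy)²/n = 1344.47 − 1328.6025 = 15.8675
r = Sxy/√(Sxx·Syy) = 27.5/√(216527.905) = 27.5/465.325590 = 0.059098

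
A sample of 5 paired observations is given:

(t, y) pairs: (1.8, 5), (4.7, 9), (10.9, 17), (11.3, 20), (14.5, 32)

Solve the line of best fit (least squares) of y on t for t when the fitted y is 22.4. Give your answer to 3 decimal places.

11.653

n = 5, Σx = 43.2, Σy = 83, Σxy = 926.6, Σx² = 482.08
Sxx = Σx² − (Σx)²/n = 482.08 − 373.248 = 108.832
Sxy = Σxy − (Σx)(Σy)/n = 926.6 − 717.12 = 209.48
b = Sxy/Sxx = 209.48/108.832 = 1.924802
a = ȳ − b·x̄ = 16.6 − 1.924802·8.64 = -0.030285
Set a + b·x = 22.4: x = (22.4 − (-0.030285)) / 1.924802 = 11.653298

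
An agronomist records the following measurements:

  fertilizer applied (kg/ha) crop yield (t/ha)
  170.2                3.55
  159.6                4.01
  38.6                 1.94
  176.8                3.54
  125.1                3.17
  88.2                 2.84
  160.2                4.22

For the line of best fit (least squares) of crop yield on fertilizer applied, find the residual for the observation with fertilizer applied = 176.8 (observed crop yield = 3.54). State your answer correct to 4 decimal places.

n = 7, Σx = 918.7, Σy = 23.27, Σxy = 3268.061, Σx² = 136281.69
Sxx = Σx² − (Σx)²/n = 136281.69 − 120572.812857 = 15708.877143
Sxy = Σxy − (Σx)(Σy)/n = 3268.061 − 3054.021286 = 214.039714
b = Sxy/Sxx = 214.039714/15708.877143 = 0.013625
a = ȳ − b·x̄ = 3.324286 − 0.013625·131.242857 = 1.536049
ŷ(176.8) = 1.536049 + 0.013625·176.8 = 3.945020
residual = y − ŷ = 3.54 − 3.945020 = -0.405020

-0.4050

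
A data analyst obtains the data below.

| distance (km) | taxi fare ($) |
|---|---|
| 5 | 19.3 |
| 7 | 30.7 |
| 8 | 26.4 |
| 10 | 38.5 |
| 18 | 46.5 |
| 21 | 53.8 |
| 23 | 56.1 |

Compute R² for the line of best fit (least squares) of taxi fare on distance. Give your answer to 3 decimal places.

0.939

n = 7, Σx = 92, Σy = 271.3, Σxy = 4164.7, Σx² = 1532, Σy² = 11698.09
Sxx = Σx² − (Σx)²/n = 1532 − 1209.142857 = 322.857143
Sxy = Σxy − (Σx)(Σy)/n = 4164.7 − 3565.657143 = 599.042857
Syy = Σy² − (Σy)²/n = 11698.09 − 10514.812857 = 1183.277143
R² = Sxy²/(Sxx·Syy) = (599.042857)²/(322.857143·1183.277143) = 0.939332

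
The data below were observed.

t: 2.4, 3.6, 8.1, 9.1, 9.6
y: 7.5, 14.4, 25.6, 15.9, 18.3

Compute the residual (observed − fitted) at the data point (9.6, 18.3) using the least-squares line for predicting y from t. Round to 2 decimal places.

-2.28

n = 5, Σx = 32.8, Σy = 81.7, Σxy = 597.57, Σx² = 259.3
Sxx = Σx² − (Σx)²/n = 259.3 − 215.168 = 44.132
Sxy = Σxy − (Σx)(Σy)/n = 597.57 − 535.952 = 61.618
b = Sxy/Sxx = 61.618/44.132 = 1.396220
a = ȳ − b·x̄ = 16.34 − 1.396220·6.56 = 7.180794
ŷ(9.6) = 7.180794 + 1.396220·9.6 = 20.584510
residual = y − ŷ = 18.3 − 20.584510 = -2.284510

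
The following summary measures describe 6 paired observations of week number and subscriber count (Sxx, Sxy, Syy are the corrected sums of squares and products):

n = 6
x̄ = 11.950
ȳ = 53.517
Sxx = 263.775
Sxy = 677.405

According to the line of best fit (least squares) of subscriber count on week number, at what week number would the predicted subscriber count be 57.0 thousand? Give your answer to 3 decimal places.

b = Sxy/Sxx = 677.405/263.775 = 2.568117
a = ȳ − b·x̄ = 53.517 − 2.568117·11.95 = 22.828005
Set a + b·x = 57.0: x = (57.0 − 22.828005) / 2.568117 = 13.306247

13.306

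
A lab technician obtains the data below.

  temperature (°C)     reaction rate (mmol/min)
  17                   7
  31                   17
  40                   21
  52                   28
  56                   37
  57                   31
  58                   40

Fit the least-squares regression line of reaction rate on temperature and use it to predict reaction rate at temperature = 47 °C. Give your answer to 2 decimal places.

27.69

n = 7, Σx = 311, Σy = 181, Σxy = 9101, Σx² = 15303
Sxx = Σx² − (Σx)²/n = 15303 − 13817.285714 = 1485.714286
Sxy = Σxy − (Σx)(Σy)/n = 9101 − 8041.571429 = 1059.428571
b = Sxy/Sxx = 1059.428571/1485.714286 = 0.713077
a = ȳ − b·x̄ = 25.857143 − 0.713077·44.428571 = -5.823846
ŷ(47) = a + b·47 = -5.823846 + 0.713077·47 = 27.690769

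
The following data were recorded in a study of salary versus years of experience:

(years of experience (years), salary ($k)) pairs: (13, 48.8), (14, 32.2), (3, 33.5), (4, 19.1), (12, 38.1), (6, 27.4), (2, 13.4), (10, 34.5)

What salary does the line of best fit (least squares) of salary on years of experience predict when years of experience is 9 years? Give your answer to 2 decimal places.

32.60

n = 8, Σx = 64, Σy = 247, Σxy = 2255.5, Σx² = 674
Sxx = Σx² − (Σx)²/n = 674 − 512 = 162
Sxy = Σxy − (Σx)(Σy)/n = 2255.5 − 1976 = 279.5
b = Sxy/Sxx = 279.5/162 = 1.725309
a = ȳ − b·x̄ = 30.875 − 1.725309·8 = 17.072531
ŷ(9) = a + b·9 = 17.072531 + 1.725309·9 = 32.600309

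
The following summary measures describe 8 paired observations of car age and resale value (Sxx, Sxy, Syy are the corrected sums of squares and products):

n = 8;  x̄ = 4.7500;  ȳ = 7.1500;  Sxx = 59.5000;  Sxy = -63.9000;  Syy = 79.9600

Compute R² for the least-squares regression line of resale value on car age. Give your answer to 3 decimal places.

0.858

R² = Sxy²/(Sxx·Syy) = (-63.9)²/(59.5·79.96) = 0.858246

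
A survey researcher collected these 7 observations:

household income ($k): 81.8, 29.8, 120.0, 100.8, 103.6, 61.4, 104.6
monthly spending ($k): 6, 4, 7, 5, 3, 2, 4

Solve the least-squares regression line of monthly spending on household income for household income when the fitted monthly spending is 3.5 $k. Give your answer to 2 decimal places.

47.45

n = 7, Σx = 602, Σy = 31, Σxy = 2806, Σx² = 57584
Sxx = Σx² − (Σx)²/n = 57584 − 51772 = 5812
Sxy = Σxy − (Σx)(Σy)/n = 2806 − 2666 = 140
b = Sxy/Sxx = 140/5812 = 0.024088
a = ȳ − b·x̄ = 4.428571 − 0.024088·86 = 2.356995
Set a + b·x = 3.5: x = (3.5 − 2.356995) / 0.024088 = 47.451020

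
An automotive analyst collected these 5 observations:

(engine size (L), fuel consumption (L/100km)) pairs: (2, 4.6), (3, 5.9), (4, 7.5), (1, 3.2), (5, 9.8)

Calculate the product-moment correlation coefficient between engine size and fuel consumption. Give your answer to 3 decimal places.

0.993

n = 5, Σx = 15, Σy = 31, Σxy = 109.1, Σx² = 55, Σy² = 218.5
Sxx = Σx² − (Σx)²/n = 55 − 45 = 10
Sxy = Σxy − (Σx)(Σy)/n = 109.1 − 93 = 16.1
Syy = Σy² − (Σy)²/n = 218.5 − 192.2 = 26.3
r = Sxy/√(Sxx·Syy) = 16.1/√(263) = 16.1/16.217275 = 0.992769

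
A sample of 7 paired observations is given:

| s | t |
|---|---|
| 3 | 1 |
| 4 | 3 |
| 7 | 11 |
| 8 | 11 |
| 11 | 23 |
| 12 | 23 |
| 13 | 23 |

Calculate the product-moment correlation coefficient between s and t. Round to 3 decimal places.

0.985

n = 7, Σx = 58, Σy = 95, Σxy = 1008, Σx² = 572, Σy² = 1839
Sxx = Σx² − (Σx)²/n = 572 − 480.571429 = 91.428571
Sxy = Σxy − (Σx)(Σy)/n = 1008 − 787.142857 = 220.857143
Syy = Σy² − (Σy)²/n = 1839 − 1289.285714 = 549.714286
r = Sxy/√(Sxx·Syy) = 220.857143/√(50259.591837) = 220.857143/224.186511 = 0.985149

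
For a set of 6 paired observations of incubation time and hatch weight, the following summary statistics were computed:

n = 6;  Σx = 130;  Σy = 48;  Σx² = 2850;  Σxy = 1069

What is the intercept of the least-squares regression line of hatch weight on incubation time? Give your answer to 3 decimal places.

Sxx = Σx² − (Σx)²/n = 2850 − 2816.666667 = 33.333333
Sxy = Σxy − (Σx)(Σy)/n = 1069 − 1040 = 29
b = Sxy/Sxx = 29/33.333333 = 0.87
a = ȳ − b·x̄ = 8 − 0.87·21.666667 = -10.85

-10.850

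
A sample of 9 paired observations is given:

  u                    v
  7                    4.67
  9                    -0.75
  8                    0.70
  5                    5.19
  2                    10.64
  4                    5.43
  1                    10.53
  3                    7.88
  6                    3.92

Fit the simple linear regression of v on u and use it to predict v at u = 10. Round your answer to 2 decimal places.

n = 9, Σx = 45, Σy = 48.21, Σxy = 158.18, Σx² = 285
Sxx = Σx² − (Σx)²/n = 285 − 225 = 60
Sxy = Σxy − (Σx)(Σy)/n = 158.18 − 241.05 = -82.87
b = Sxy/Sxx = -82.87/60 = -1.381167
a = ȳ − b·x̄ = 5.356667 − (-1.381167)·5 = 12.2625
ŷ(10) = a + b·10 = 12.2625 + (-1.381167)·10 = -1.549167

-1.55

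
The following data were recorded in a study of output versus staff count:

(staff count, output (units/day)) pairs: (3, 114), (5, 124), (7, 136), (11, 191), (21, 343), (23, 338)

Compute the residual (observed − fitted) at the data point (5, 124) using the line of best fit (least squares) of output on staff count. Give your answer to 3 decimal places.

-0.545

n = 6, Σx = 70, Σy = 1246, Σxy = 18992, Σx² = 1174
Sxx = Σx² − (Σx)²/n = 1174 − 816.666667 = 357.333333
Sxy = Σxy − (Σx)(Σy)/n = 18992 − 14536.666667 = 4455.333333
b = Sxy/Sxx = 4455.333333/357.333333 = 12.468284
a = ȳ − b·x̄ = 207.666667 − 12.468284·11.666667 = 62.203358
ŷ(5) = 62.203358 + 12.468284·5 = 124.544776
residual = y − ŷ = 124 − 124.544776 = -0.544776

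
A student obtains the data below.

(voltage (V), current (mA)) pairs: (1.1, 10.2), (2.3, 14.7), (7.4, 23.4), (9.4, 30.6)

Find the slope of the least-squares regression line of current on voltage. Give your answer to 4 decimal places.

2.2555

n = 4, Σx = 20.2, Σy = 78.9, Σxy = 505.83, Σx² = 149.62
Sxx = Σx² − (Σx)²/n = 149.62 − 102.01 = 47.61
Sxy = Σxy − (Σx)(Σy)/n = 505.83 − 398.445 = 107.385
b = Sxy/Sxx = 107.385/47.61 = 2.255514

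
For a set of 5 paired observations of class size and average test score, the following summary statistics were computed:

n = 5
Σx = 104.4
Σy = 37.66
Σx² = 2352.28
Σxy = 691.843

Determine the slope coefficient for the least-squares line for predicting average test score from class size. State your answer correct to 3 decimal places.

Sxx = Σx² − (Σx)²/n = 2352.28 − 2179.872 = 172.408
Sxy = Σxy − (Σx)(Σy)/n = 691.843 − 786.3408 = -94.4978
b = Sxy/Sxx = -94.4978/172.408 = -0.548106

-0.548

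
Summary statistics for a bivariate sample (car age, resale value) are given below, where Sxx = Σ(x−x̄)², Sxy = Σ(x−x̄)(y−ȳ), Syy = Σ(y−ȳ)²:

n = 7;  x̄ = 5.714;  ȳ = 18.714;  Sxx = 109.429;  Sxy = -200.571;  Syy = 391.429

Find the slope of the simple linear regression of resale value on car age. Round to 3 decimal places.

b = Sxy/Sxx = -200.571/109.429 = -1.832887

-1.833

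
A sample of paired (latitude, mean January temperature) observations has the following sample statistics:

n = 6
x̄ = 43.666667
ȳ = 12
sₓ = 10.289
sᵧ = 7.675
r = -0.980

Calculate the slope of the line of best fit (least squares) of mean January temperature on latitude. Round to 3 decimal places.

b = r · sᵧ/sₓ = -0.98 · 7.675/10.289 = -0.731023

-0.731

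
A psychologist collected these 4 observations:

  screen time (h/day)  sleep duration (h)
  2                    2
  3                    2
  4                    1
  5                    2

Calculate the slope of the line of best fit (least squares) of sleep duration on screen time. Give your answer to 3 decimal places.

n = 4, Σx = 14, Σy = 7, Σxy = 24, Σx² = 54
Sxx = Σx² − (Σx)²/n = 54 − 49 = 5
Sxy = Σxy − (Σx)(Σy)/n = 24 − 24.5 = -0.5
b = Sxy/Sxx = -0.5/5 = -0.1

-0.100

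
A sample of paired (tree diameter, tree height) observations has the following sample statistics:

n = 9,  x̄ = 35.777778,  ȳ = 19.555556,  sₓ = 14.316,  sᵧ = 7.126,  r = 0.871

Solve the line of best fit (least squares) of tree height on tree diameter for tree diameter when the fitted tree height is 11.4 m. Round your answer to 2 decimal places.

16.97

b = r · sᵧ/sₓ = 0.871 · 7.126/14.316 = 0.433553
a = ȳ − b·x̄ = 19.555556 − 0.433553·35.777778 = 4.043990
Set a + b·x = 11.4: x = (11.4 − 4.043990) / 0.433553 = 16.966804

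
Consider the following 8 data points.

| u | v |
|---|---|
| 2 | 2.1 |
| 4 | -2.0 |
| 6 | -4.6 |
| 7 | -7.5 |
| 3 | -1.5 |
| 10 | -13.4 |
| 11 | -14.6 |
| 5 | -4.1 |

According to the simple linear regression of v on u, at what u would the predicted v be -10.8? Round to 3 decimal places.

n = 8, Σx = 48, Σy = -45.6, Σxy = -403.5, Σx² = 360
Sxx = Σx² − (Σx)²/n = 360 − 288 = 72
Sxy = Σxy − (Σx)(Σy)/n = -403.5 − (-273.6) = -129.9
b = Sxy/Sxx = -129.9/72 = -1.804167
a = ȳ − b·x̄ = -5.7 − (-1.804167)·6 = 5.125
Set a + b·x = -10.8: x = (-10.8 − 5.125) / (-1.804167) = 8.826790

8.827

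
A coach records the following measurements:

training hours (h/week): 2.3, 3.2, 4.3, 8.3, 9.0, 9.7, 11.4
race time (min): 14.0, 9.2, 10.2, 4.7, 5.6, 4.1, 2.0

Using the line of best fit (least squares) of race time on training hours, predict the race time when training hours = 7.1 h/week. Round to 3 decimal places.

6.874

n = 7, Σx = 48.2, Σy = 49.8, Σxy = 257.48, Σx² = 407.96
Sxx = Σx² − (Σx)²/n = 407.96 − 331.891429 = 76.068571
Sxy = Σxy − (Σx)(Σy)/n = 257.48 − 342.908571 = -85.428571
b = Sxy/Sxx = -85.428571/76.068571 = -1.123047
a = ȳ − b·x̄ = 7.114286 − (-1.123047)·6.885714 = 14.847266
ŷ(7.1) = a + b·7.1 = 14.847266 + (-1.123047)·7.1 = 6.873633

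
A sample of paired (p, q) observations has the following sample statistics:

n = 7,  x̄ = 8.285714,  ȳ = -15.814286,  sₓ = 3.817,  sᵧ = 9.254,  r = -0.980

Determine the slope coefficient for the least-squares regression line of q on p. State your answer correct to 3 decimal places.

-2.376

b = r · sᵧ/sₓ = -0.98 · 9.254/3.817 = -2.375929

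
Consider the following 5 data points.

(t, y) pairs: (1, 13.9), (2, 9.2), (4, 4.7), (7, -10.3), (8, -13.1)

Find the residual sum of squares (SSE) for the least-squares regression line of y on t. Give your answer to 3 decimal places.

7.332

n = 5, Σx = 22, Σy = 4.4, Σxy = -125.8, Σx² = 134, Σy² = 577.64
Sxx = Σx² − (Σx)²/n = 134 − 96.8 = 37.2
Sxy = Σxy − (Σx)(Σy)/n = -125.8 − 19.36 = -145.16
Syy = Σy² − (Σy)²/n = 577.64 − 3.872 = 573.768
b = Sxy/Sxx = -145.16/37.2 = -3.902151
SSE = Syy − b·Sxy = 573.768 − (-3.902151)·(-145.16) = 7.331828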